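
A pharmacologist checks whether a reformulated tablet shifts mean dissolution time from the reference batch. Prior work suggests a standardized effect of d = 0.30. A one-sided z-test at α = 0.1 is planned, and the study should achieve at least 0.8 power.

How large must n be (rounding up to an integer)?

n = 51

Set Φ(δ − 1.282) = 0.8; then δ − 1.282 = Φ⁻¹(0.8) = 0.842, giving δ = 2.123.
δ = d·√n ⇒ n = (δ/d)² = (2.123 / 0.30)² = 50.09.
Round up to the next whole unit.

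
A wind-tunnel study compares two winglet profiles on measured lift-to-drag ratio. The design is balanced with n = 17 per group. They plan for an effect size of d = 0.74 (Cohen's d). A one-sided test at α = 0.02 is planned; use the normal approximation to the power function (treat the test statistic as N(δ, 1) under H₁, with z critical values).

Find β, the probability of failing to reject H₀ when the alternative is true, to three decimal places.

β ≈ 0.459

Noncentrality parameter: δ = d·√(n/2) = 0.74 × √(17/2) = 2.1575
One-sided α = 0.02 → critical value z_{0.02} = 2.054.
Power = Φ(δ − 2.054) = Φ(0.104) = 0.5413.
Type II error: β = 1 − power = 1 − 0.5413 = 0.4587.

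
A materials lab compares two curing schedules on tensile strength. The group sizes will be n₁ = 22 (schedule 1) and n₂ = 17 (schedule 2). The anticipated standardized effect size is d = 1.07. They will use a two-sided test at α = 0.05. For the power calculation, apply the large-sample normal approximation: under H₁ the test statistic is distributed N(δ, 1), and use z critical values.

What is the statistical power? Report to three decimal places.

Noncentrality parameter: δ = d / √(1/n₁ + 1/n₂) = 1.07 / √(1/22 + 1/17) = 3.3135
Critical value for a two-sided test at α = 0.05: z_{α/2} = 1.960.
Power = Φ(δ − 1.960) + Φ(−δ − 1.960) = Φ(1.354) + Φ(-5.273) = 0.9121 + 0.0000 = 0.9121.

Power ≈ 0.912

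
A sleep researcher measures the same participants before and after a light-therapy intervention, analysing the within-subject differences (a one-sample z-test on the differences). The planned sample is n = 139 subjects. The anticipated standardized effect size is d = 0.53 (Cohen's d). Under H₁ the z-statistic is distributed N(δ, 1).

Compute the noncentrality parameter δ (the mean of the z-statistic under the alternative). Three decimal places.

The noncentrality parameter scales effect size by the design's sample-size factor: δ = d·√n = 0.53 × √139 = 6.2486

δ ≈ 6.249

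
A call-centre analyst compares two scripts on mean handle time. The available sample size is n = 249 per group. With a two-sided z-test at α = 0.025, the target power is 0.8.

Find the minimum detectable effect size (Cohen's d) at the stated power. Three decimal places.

Need Φ(δ − 2.241) = 0.8, so δ = 2.241 + 0.842 = 3.083.
(Lower-tail contribution to power is negligible for δ > 0.)
δ = d·√(n/2) ⇒ d = δ/√(n/2) = 3.083/√(249/2) = 0.2763.

d ≈ 0.276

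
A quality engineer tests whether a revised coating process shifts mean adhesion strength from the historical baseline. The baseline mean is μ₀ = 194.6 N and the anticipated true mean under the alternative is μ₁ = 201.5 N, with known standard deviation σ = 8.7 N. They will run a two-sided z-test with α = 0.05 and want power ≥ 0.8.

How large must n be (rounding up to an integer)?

Standardized effect: d = |μ₁ − μ₀| / σ = |201.5 − 194.6| / 8.7 = 0.7931
Set Φ(δ − 1.960) = 0.8; then δ − 1.960 = Φ⁻¹(0.8) = 0.842, giving δ = 2.802.
(Ignoring the negligible lower-tail rejection probability gives the usual closed-form inversion.)
δ = d·√n ⇒ n = (δ/d)² = (2.802 / 0.7931)² = 12.48.
Rounding up, n = 13.

n = 13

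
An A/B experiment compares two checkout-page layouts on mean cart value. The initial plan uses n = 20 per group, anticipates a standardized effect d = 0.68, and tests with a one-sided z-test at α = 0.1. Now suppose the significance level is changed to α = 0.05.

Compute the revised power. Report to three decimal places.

Power ≈ 0.693

δ = d·√(n/2) = 0.68 × √(20/2) = 2.1503 (unchanged). New critical value: z_{0.05} = 1.645.
Revised power = P(Z > 1.645 − δ) = Φ(0.505) = 0.6934.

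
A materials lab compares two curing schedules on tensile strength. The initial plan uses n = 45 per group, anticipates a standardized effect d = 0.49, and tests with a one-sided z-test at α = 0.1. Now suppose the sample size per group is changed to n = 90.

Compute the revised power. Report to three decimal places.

With n = 90 per group: δ = d·√(n/2) = 0.49 × √(90/2) = 3.2870. Critical value z_{0.1} = 1.282.
Revised power = Φ(δ − 1.282) = Φ(2.005) = 0.9775.

Power ≈ 0.978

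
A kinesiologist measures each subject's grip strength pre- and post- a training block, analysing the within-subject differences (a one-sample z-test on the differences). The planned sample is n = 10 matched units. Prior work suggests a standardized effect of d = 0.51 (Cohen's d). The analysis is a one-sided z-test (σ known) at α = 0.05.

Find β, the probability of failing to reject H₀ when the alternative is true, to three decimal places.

Noncentrality parameter: δ = d·√n = 0.51 × √10 = 1.6128
One-sided α = 0.05 → critical value z_{0.05} = 1.645.
Power = P(Z > 1.645 − δ) = Φ(-0.032) = 0.4872.
Type II error: β = 1 − power = 1 − 0.4872 = 0.5128.

β ≈ 0.513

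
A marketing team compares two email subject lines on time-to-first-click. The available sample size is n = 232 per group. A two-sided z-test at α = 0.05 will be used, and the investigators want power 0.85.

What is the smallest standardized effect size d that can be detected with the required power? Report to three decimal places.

Need Φ(δ − 1.960) = 0.85, so δ = 1.960 + 1.036 = 2.996.
(The second rejection-region term Φ(−δ − z_{α/2}) is negligible and dropped.)
δ = d·√(n/2) ⇒ d = δ/√(n/2) = 2.996/√(232/2) = 0.2782.

d ≈ 0.278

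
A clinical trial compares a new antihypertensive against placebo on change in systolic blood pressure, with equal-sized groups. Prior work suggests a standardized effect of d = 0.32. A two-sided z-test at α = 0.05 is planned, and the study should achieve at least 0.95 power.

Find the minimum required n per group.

Set Φ(δ − 1.960) = 0.95; then δ − 1.960 = Φ⁻¹(0.95) = 1.645, giving δ = 3.605.
(For δ > 0 the lower-tail rejection region contributes negligibly to power, so the one-term inversion is standard.)
δ = d·√(n/2) ⇒ n = 2(δ/d)² = 2 × (3.605 / 0.32)² = 253.80.
Rounding up, n = 254 per group.

n = 254 per group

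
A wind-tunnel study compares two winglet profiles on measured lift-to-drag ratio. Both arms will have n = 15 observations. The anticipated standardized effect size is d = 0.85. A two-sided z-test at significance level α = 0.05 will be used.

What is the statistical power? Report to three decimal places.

Noncentrality parameter: δ = d·√(n/2) = 0.85 × √(15/2) = 2.3278
Two-sided α = 0.05 → critical value z_{0.025} = 1.960.
Power = Φ(δ − 1.960) + Φ(−δ − 1.960) = Φ(0.368) + Φ(-4.288) = 0.6435 + 0.0000 = 0.6435.

Power ≈ 0.644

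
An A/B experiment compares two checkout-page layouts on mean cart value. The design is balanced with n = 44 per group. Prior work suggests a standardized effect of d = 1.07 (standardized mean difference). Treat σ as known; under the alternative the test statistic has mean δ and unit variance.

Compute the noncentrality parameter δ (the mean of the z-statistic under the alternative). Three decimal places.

δ ≈ 5.019

δ = d·√(n/2) = 1.07 × √(44/2) = 5.0187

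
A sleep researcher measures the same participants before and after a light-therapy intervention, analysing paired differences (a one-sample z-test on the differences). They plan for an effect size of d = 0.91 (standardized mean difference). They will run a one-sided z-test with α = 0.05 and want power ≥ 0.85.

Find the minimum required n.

Set Φ(δ − 1.645) = 0.85; then δ − 1.645 = Φ⁻¹(0.85) = 1.036, giving δ = 2.681.
δ = d·√n ⇒ n = (δ/d)² = (2.681 / 0.91)² = 8.68.
Round up to the next whole unit.

n = 9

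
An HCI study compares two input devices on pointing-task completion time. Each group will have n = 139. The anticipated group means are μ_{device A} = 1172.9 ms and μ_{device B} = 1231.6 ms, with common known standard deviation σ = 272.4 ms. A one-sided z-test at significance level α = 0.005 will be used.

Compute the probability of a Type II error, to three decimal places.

β ≈ 0.782

Standardized effect: d = |μ_{device A} − μ_{device B}| / σ = |1172.9 − 1231.6| / 272.4 = 0.2155
Noncentrality parameter: δ = d·√(n/2) = 0.2155 × √(139/2) = 1.7965
Critical value for a one-sided test at α = 0.005: z_α = 2.576.
Power = Φ(δ − 2.576) = Φ(-0.779) = 0.2179.
Type II error: β = 1 − power = 1 − 0.2179 = 0.7821.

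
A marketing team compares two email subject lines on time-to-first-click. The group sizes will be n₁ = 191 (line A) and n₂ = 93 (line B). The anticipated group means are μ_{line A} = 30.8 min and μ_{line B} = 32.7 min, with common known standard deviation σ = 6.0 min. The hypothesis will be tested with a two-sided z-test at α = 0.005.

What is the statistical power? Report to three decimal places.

Standardized effect: d = |μ_{line A} − μ_{line B}| / σ = |30.8 − 32.7| / 6.0 = 0.3167
Noncentrality parameter: δ = d / √(1/n₁ + 1/n₂) = 0.3167 / √(1/191 + 1/93) = 2.5044
Critical value for a two-sided test at α = 0.005: z_{α/2} = 2.807.
Power = Φ(δ − 2.807) + Φ(−δ − 2.807) = Φ(-0.303) + Φ(-5.311) = 0.3811 + 0.0000 = 0.3811.

Power ≈ 0.381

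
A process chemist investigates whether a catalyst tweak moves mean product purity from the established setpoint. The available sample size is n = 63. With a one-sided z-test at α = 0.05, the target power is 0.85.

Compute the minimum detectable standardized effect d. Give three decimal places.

d ≈ 0.338

Required noncentrality: δ = z_{0.05} + z_{0.15} = 1.645 + 1.036 = 2.681.
δ = d·√n ⇒ d = δ/√n = 2.681/√63 = 0.3378.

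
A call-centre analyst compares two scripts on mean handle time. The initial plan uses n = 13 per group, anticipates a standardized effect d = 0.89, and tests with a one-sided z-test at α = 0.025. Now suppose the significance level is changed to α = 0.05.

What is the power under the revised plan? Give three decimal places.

Power ≈ 0.734

δ = d·√(n/2) = 0.89 × √(13/2) = 2.2691 (unchanged). New critical value: z_{0.05} = 1.645.
Revised power = Φ(δ − 1.645) = Φ(0.624) = 0.7338.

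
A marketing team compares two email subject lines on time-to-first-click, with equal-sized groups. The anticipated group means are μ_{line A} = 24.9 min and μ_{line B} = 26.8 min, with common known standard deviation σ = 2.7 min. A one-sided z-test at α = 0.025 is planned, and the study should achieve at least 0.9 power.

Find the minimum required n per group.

n = 43 per group

Standardized effect: d = |μ_{line A} − μ_{line B}| / σ = |24.9 − 26.8| / 2.7 = 0.7037
For power 0.9 need Φ(δ − z_{0.025}) = 0.9, so δ = z_{0.025} + z_{0.10} = 1.960 + 1.282 = 3.242.
δ = d·√(n/2) ⇒ n = 2(δ/d)² = 2 × (3.242 / 0.7037)² = 42.44.
Rounding up, n = 43 per group.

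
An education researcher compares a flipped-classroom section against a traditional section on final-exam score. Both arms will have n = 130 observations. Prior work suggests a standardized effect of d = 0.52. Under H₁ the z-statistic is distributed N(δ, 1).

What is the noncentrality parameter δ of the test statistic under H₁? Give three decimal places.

δ ≈ 4.192

The noncentrality parameter scales effect size by the design's sample-size factor: δ = d·√(n/2) = 0.52 × √(130/2) = 4.1924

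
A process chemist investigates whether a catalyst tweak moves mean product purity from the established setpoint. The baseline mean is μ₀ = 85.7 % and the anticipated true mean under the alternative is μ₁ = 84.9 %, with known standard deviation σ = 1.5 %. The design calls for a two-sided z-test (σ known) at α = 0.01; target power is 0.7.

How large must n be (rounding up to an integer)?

n = 34

Standardized effect: d = |μ₁ − μ₀| / σ = |84.9 − 85.7| / 1.5 = 0.5333
For power 0.7 need Φ(δ − z_{0.005}) = 0.7, so δ = z_{0.005} + z_{0.30} = 2.576 + 0.524 = 3.100.
(The Φ(−δ − z_{α/2}) term is vanishingly small for δ > 0 and is dropped in the standard sample-size formula.)
δ = d·√n ⇒ n = (δ/d)² = (3.100 / 0.5333)² = 33.79.
Rounding up, n = 34.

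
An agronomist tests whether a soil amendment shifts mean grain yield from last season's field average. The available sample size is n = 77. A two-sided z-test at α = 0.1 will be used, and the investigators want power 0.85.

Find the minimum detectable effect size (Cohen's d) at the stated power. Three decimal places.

d ≈ 0.306

Need Φ(δ − 1.645) = 0.85, so δ = 1.645 + 1.036 = 2.681.
(Lower-tail contribution to power is negligible for δ > 0.)
δ = d·√n ⇒ d = δ/√n = 2.681/√77 = 0.3056.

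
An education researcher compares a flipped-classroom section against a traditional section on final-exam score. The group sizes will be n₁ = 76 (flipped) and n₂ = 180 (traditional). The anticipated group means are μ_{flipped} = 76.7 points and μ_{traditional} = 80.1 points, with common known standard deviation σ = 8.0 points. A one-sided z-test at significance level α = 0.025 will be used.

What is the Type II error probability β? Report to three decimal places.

β ≈ 0.126

Standardized effect: d = |μ_{flipped} − μ_{traditional}| / σ = |76.7 − 80.1| / 8.0 = 0.4250
Noncentrality parameter: δ = d / √(1/n₁ + 1/n₂) = 0.4250 / √(1/76 + 1/180) = 3.1068
One-sided α = 0.025 → critical value z_{0.025} = 1.960.
Power = P(Z > 1.960 − δ) = Φ(1.147) = 0.8743.
Type II error: β = 1 − power = 1 − 0.8743 = 0.1257.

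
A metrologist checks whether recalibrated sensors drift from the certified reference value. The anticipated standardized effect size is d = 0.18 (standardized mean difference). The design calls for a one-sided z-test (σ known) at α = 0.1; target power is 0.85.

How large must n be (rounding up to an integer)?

For power 0.85 need Φ(δ − z_{0.1}) = 0.85, so δ = z_{0.1} + z_{0.15} = 1.282 + 1.036 = 2.318.
δ = d·√n ⇒ n = (δ/d)² = (2.318 / 0.18)² = 165.84.
Round up to the next whole unit.

n = 166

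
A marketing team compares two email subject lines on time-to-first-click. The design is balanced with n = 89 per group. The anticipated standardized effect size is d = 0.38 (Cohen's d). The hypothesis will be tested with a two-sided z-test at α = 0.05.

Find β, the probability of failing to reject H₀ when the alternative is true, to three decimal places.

β ≈ 0.283

Noncentrality parameter: δ = d·√(n/2) = 0.38 × √(89/2) = 2.5349
Two-sided α = 0.05 → critical value z_{0.025} = 1.960.
Power = Φ(δ − 1.960) + Φ(−δ − 1.960) = Φ(0.575) + Φ(-4.495) = 0.7173 + 0.0000 = 0.7173.
Type II error: β = 1 − power = 1 − 0.7173 = 0.2827.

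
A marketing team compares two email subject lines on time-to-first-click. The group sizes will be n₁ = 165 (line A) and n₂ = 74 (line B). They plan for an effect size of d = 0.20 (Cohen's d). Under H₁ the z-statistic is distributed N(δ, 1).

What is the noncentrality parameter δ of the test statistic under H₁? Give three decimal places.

δ ≈ 1.430

δ = d / √(1/n₁ + 1/n₂) = 0.20 / √(1/165 + 1/74) = 1.4295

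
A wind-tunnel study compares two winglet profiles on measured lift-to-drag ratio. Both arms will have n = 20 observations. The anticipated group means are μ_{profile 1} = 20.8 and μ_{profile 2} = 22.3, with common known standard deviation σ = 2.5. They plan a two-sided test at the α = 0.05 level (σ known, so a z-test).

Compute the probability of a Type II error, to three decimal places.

β ≈ 0.525

Standardized effect: d = |μ_{profile 1} − μ_{profile 2}| / σ = |20.8 − 22.3| / 2.5 = 0.6000
Noncentrality parameter: δ = d·√(n/2) = 0.6000 × √(20/2) = 1.8974
Two-sided α = 0.05 → critical value z_{0.025} = 1.960.
Power = Φ(δ − 1.960) + Φ(−δ − 1.960) = Φ(-0.063) + Φ(-3.857) = 0.4750 + 0.0001 = 0.4751.
Type II error: β = 1 − power = 1 − 0.4751 = 0.5249.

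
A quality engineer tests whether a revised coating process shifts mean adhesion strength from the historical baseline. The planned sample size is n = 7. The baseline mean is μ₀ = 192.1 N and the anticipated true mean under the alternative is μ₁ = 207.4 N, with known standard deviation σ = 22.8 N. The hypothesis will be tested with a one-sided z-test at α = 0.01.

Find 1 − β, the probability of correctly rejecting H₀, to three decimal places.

Standardized effect: d = |μ₁ − μ₀| / σ = |207.4 − 192.1| / 22.8 = 0.6711
Noncentrality parameter: δ = d·√n = 0.6711 × √7 = 1.7754
One-sided α = 0.01 → critical value z_{0.01} = 2.326.
Power = Φ(δ − 2.326) = Φ(-0.551) = 0.2908.

Power ≈ 0.291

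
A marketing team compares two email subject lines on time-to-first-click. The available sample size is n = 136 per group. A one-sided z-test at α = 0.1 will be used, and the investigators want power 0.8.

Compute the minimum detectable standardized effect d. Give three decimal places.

d ≈ 0.257

Need Φ(δ − 1.282) = 0.8, so δ = 1.282 + 0.842 = 2.123.
δ = d·√(n/2) ⇒ d = δ/√(n/2) = 2.123/√(136/2) = 0.2575.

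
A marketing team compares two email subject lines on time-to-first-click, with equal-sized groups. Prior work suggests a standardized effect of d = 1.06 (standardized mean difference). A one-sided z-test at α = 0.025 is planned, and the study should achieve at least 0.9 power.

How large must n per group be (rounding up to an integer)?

n = 19 per group

For power 0.9 need Φ(δ − z_{0.025}) = 0.9, so δ = z_{0.025} + z_{0.10} = 1.960 + 1.282 = 3.242.
δ = d·√(n/2) ⇒ n = 2(δ/d)² = 2 × (3.242 / 1.06)² = 18.70.
Rounding up, n = 19 per group.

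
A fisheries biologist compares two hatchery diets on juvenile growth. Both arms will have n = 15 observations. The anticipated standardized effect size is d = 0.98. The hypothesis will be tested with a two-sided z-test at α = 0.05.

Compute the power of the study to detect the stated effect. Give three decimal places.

Power ≈ 0.765

Noncentrality parameter: δ = d·√(n/2) = 0.98 × √(15/2) = 2.6838
Two-sided α = 0.05 → critical value z_{0.025} = 1.960.
Power = Φ(δ − 1.960) + Φ(−δ − 1.960) = Φ(0.724) + Φ(-4.644) = 0.7654 + 0.0000 = 0.7654.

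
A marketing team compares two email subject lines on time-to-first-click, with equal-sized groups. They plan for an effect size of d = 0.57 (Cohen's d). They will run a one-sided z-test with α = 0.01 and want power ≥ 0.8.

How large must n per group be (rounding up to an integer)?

For power 0.8 need Φ(δ − z_{0.01}) = 0.8, so δ = z_{0.01} + z_{0.20} = 2.326 + 0.842 = 3.168.
δ = d·√(n/2) ⇒ n = 2(δ/d)² = 2 × (3.168 / 0.57)² = 61.78.
Rounding up, n = 62 per group.

n = 62 per group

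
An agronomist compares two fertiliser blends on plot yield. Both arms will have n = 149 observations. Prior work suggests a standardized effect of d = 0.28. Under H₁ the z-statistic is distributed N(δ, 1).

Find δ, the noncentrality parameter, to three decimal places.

The noncentrality parameter scales effect size by the design's sample-size factor: δ = d·√(n/2) = 0.28 × √(149/2) = 2.4168

δ ≈ 2.417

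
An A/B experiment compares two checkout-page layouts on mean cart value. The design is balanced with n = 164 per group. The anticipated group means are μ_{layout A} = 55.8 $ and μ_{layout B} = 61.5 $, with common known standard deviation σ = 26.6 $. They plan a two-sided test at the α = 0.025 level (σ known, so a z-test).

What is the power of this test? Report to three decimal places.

Standardized effect: d = |μ_{layout A} − μ_{layout B}| / σ = |55.8 − 61.5| / 26.6 = 0.2143
Noncentrality parameter: δ = d·√(n/2) = 0.2143 × √(164/2) = 1.9404
Critical value for a two-sided test at α = 0.025: z_{α/2} = 2.241.
Power = Φ(δ − 2.241) + Φ(−δ − 2.241) = Φ(-0.301) + Φ(-4.182) = 0.3817 + 0.0000 = 0.3817.

Power ≈ 0.382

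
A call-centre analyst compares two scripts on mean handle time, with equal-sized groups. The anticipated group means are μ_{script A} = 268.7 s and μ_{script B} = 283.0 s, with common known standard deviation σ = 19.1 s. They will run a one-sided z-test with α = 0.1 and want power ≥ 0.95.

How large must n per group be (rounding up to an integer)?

n = 31 per group

Standardized effect: d = |μ_{script A} − μ_{script B}| / σ = |268.7 − 283.0| / 19.1 = 0.7487
Set Φ(δ − 1.282) = 0.95; then δ − 1.282 = Φ⁻¹(0.95) = 1.645, giving δ = 2.926.
δ = d·√(n/2) ⇒ n = 2(δ/d)² = 2 × (2.926 / 0.7487)² = 30.56.
Round up to the next whole unit.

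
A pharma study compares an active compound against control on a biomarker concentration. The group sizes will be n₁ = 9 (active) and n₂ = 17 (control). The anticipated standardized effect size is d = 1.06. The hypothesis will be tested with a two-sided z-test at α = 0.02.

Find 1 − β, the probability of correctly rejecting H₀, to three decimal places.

Noncentrality parameter: δ = d / √(1/n₁ + 1/n₂) = 1.06 / √(1/9 + 1/17) = 2.5714
Critical value for a two-sided test at α = 0.02: z_{α/2} = 2.326.
Power = Φ(δ − 2.326) + Φ(−δ − 2.326) = Φ(0.245) + Φ(-4.898) = 0.5968 + 0.0000 = 0.5968.

Power ≈ 0.597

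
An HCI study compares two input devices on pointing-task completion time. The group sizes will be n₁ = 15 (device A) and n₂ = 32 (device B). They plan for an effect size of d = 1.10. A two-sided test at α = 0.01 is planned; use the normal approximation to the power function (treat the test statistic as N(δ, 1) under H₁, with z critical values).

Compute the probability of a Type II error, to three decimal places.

Noncentrality parameter: δ = d / √(1/n₁ + 1/n₂) = 1.10 / √(1/15 + 1/32) = 3.5153
Critical value for a two-sided test at α = 0.01: z_{α/2} = 2.576.
Power = Φ(δ − 2.576) + Φ(−δ − 2.576) = Φ(0.939) + Φ(-6.091) = 0.8263 + 0.0000 = 0.8263.
Type II error: β = 1 − power = 1 − 0.8263 = 0.1737.

β ≈ 0.174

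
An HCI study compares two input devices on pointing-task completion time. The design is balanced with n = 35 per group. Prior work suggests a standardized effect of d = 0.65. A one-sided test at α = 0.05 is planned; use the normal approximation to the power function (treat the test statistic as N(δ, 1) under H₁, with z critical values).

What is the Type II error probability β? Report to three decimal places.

Noncentrality parameter: δ = d·√(n/2) = 0.65 × √(35/2) = 2.7191
One-sided α = 0.05 → critical value z_{0.05} = 1.645.
Power = P(Z > 1.645 − δ) = Φ(1.074) = 0.8587.
Type II error: β = 1 − power = 1 − 0.8587 = 0.1413.

β ≈ 0.141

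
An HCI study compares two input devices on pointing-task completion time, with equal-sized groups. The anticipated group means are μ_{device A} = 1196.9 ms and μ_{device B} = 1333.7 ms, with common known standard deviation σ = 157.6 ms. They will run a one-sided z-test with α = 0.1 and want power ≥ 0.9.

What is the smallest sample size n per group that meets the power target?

Standardized effect: d = |μ_{device A} − μ_{device B}| / σ = |1196.9 − 1333.7| / 157.6 = 0.8680
Set Φ(δ − 1.282) = 0.9; then δ − 1.282 = Φ⁻¹(0.9) = 1.282, giving δ = 2.563.
δ = d·√(n/2) ⇒ n = 2(δ/d)² = 2 × (2.563 / 0.8680)² = 17.44.
Rounding up, n = 18 per group.

n = 18 per group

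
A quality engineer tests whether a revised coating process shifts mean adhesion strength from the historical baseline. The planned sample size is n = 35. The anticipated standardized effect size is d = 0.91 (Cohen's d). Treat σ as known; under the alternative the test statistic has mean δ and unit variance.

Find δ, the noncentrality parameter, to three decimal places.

δ = d·√n = 0.91 × √35 = 5.3836

δ ≈ 5.384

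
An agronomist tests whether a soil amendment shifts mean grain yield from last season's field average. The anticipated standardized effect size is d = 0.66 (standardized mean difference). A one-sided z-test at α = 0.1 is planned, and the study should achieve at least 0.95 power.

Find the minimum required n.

n = 20

For power 0.95 need Φ(δ − z_{0.1}) = 0.95, so δ = z_{0.1} + z_{0.05} = 1.282 + 1.645 = 2.926.
δ = d·√n ⇒ n = (δ/d)² = (2.926 / 0.66)² = 19.66.
Round up to the next whole unit.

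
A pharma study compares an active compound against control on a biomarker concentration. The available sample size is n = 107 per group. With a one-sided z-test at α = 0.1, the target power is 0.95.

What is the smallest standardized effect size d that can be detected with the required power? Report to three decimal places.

Required noncentrality: δ = z_{0.1} + z_{0.05} = 1.282 + 1.645 = 2.926.
δ = d·√(n/2) ⇒ d = δ/√(n/2) = 2.926/√(107/2) = 0.4001.

d ≈ 0.400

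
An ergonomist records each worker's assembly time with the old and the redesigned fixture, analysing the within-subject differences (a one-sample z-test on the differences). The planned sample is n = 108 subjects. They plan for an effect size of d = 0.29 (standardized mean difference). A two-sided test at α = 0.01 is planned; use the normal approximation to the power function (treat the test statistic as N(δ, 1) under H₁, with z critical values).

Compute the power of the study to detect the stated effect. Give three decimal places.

Power ≈ 0.669

Noncentrality parameter: δ = d·√n = 0.29 × √108 = 3.0138
Two-sided α = 0.01 → critical value z_{0.005} = 2.576.
Power = Φ(δ − 2.576) + Φ(−δ − 2.576) = Φ(0.438) + Φ(-5.590) = 0.6693 + 0.0000 = 0.6693.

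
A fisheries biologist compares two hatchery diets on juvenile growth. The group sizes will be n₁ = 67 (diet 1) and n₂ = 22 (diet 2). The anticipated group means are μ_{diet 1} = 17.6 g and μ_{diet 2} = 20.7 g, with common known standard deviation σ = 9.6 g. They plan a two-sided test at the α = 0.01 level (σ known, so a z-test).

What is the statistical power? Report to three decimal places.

Standardized effect: d = |μ_{diet 1} − μ_{diet 2}| / σ = |17.6 − 20.7| / 9.6 = 0.3229
Noncentrality parameter: δ = d / √(1/n₁ + 1/n₂) = 0.3229 / √(1/67 + 1/22) = 1.3141
Two-sided α = 0.01 → critical value z_{0.005} = 2.576.
Power = Φ(δ − 2.576) + Φ(−δ − 2.576) = Φ(-1.262) + Φ(-3.890) = 0.1035 + 0.0001 = 0.1036.

Power ≈ 0.104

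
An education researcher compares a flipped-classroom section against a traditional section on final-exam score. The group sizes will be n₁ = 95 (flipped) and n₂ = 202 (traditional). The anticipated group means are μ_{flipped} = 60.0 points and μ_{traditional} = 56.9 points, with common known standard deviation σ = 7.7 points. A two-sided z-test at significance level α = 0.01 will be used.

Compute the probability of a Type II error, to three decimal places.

β ≈ 0.255

Standardized effect: d = |μ_{flipped} − μ_{traditional}| / σ = |60.0 − 56.9| / 7.7 = 0.4026
Noncentrality parameter: δ = d / √(1/n₁ + 1/n₂) = 0.4026 / √(1/95 + 1/202) = 3.2362
Two-sided α = 0.01 → critical value z_{0.005} = 2.576.
Power = Φ(δ − 2.576) + Φ(−δ − 2.576) = Φ(0.660) + Φ(-5.812) = 0.7455 + 0.0000 = 0.7455.
Type II error: β = 1 − power = 1 − 0.7455 = 0.2545.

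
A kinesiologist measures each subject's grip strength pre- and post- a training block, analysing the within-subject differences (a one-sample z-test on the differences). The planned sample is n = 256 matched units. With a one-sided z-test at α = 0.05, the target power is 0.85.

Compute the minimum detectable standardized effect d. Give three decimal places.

d ≈ 0.168

Required noncentrality: δ = z_{0.05} + z_{0.15} = 1.645 + 1.036 = 2.681.
δ = d·√n ⇒ d = δ/√n = 2.681/√256 = 0.1676.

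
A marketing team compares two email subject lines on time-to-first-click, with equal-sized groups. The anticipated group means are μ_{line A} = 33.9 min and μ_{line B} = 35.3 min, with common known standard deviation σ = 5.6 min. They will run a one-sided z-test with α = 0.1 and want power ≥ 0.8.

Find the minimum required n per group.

Standardized effect: d = |μ_{line A} − μ_{line B}| / σ = |33.9 − 35.3| / 5.6 = 0.2500
Set Φ(δ − 1.282) = 0.8; then δ − 1.282 = Φ⁻¹(0.8) = 0.842, giving δ = 2.123.
δ = d·√(n/2) ⇒ n = 2(δ/d)² = 2 × (2.123 / 0.2500)² = 144.25.
Round up to the next whole unit.

n = 145 per group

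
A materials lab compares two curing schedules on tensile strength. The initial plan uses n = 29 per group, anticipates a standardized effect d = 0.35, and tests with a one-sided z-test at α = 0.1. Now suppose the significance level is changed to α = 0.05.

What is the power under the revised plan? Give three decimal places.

δ = d·√(n/2) = 0.35 × √(29/2) = 1.3328 (unchanged). New critical value: z_{0.05} = 1.645.
Revised power = P(Z > 1.645 − δ) = Φ(-0.312) = 0.3775.

Power ≈ 0.377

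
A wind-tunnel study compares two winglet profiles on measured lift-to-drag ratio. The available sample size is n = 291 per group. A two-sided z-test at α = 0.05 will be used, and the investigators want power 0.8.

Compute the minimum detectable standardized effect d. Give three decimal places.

Required noncentrality: δ = z_{0.025} + z_{0.20} = 1.960 + 0.842 = 2.802.
(Lower-tail contribution to power is negligible for δ > 0.)
δ = d·√(n/2) ⇒ d = δ/√(n/2) = 2.802/√(291/2) = 0.2323.

d ≈ 0.232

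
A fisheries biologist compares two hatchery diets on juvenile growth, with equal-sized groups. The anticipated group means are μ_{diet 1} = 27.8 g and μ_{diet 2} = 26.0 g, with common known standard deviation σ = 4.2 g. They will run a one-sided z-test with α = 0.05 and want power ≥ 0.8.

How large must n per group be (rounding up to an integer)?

Standardized effect: d = |μ_{diet 1} − μ_{diet 2}| / σ = |27.8 − 26.0| / 4.2 = 0.4286
For power 0.8 need Φ(δ − z_{0.05}) = 0.8, so δ = z_{0.05} + z_{0.20} = 1.645 + 0.842 = 2.486.
δ = d·√(n/2) ⇒ n = 2(δ/d)² = 2 × (2.486 / 0.4286)² = 67.32.
Round up to the next whole unit.

n = 68 per group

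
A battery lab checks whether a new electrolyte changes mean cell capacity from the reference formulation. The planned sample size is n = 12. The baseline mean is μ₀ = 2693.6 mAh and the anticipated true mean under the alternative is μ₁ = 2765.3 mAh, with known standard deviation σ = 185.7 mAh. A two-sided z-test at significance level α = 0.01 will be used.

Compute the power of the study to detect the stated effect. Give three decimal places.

Standardized effect: d = |μ₁ − μ₀| / σ = |2765.3 − 2693.6| / 185.7 = 0.3861
Noncentrality parameter: δ = d·√n = 0.3861 × √12 = 1.3375
Critical value for a two-sided test at α = 0.01: z_{α/2} = 2.576.
Power = Φ(δ − 2.576) + Φ(−δ − 2.576) = Φ(-1.238) + Φ(-3.913) = 0.1078 + 0.0000 = 0.1078.

Power ≈ 0.108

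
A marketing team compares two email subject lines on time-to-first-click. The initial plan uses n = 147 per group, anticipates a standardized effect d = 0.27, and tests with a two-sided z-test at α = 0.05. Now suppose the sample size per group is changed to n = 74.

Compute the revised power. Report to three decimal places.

With n = 74 per group: δ = d·√(n/2) = 0.27 × √(74/2) = 1.6423. Critical value z_{0.025} = 1.960.
Revised power = Φ(δ − 1.960) + Φ(−δ − 1.960) = Φ(-0.318) + Φ(-3.602) = 0.3754 + 0.0002 = 0.3755.

Power ≈ 0.376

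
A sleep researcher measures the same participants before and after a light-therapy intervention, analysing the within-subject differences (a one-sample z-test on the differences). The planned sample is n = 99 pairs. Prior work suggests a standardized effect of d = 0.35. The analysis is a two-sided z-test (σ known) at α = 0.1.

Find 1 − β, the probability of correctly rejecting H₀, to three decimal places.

Power ≈ 0.967

Noncentrality parameter: δ = d·√n = 0.35 × √99 = 3.4825
Critical value for a two-sided test at α = 0.1: z_{α/2} = 1.645.
Power = Φ(δ − 1.645) + Φ(−δ − 1.645) = Φ(1.838) + Φ(-5.127) = 0.9669 + 0.0000 = 0.9669.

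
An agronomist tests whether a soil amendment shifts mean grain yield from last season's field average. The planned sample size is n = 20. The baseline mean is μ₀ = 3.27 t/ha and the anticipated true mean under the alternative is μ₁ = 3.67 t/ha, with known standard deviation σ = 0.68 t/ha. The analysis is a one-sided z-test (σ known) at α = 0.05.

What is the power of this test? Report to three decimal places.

Standardized effect: d = |μ₁ − μ₀| / σ = |3.67 − 3.27| / 0.68 = 0.5882
Noncentrality parameter: δ = d·√n = 0.5882 × √20 = 2.6307
One-sided α = 0.05 → critical value z_{0.05} = 1.645.
Power = P(Z > 1.645 − δ) = Φ(0.986) = 0.8379.

Power ≈ 0.838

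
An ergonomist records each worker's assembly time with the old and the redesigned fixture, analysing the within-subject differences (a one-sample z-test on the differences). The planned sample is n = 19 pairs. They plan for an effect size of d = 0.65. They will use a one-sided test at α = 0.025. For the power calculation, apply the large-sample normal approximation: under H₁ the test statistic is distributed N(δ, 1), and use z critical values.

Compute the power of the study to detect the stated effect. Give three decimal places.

Noncentrality parameter: δ = d·√n = 0.65 × √19 = 2.8333
Critical value for a one-sided test at α = 0.025: z_α = 1.960.
Power = P(Z > 1.960 − δ) = Φ(0.873) = 0.8088.

Power ≈ 0.809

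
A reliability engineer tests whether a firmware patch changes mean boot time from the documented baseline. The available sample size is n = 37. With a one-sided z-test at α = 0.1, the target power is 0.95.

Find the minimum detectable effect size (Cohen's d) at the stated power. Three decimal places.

d ≈ 0.481

Need Φ(δ − 1.282) = 0.95, so δ = 1.282 + 1.645 = 2.926.
δ = d·√n ⇒ d = δ/√n = 2.926/√37 = 0.4811.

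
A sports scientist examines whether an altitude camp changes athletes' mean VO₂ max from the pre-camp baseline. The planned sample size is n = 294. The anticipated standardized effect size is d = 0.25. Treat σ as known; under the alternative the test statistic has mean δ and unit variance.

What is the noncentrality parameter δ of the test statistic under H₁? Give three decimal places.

δ = d·√n = 0.25 × √294 = 4.2866

δ ≈ 4.287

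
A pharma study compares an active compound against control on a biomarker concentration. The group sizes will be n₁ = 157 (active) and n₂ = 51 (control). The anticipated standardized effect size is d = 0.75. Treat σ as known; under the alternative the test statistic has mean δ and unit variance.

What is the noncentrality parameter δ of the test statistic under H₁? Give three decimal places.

The noncentrality parameter scales effect size by the design's sample-size factor: δ = d / √(1/n₁ + 1/n₂) = 0.75 / √(1/157 + 1/51) = 4.6533

δ ≈ 4.653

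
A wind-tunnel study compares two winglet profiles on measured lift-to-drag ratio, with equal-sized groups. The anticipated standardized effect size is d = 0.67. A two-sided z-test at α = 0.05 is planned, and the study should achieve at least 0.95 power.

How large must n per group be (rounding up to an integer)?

Set Φ(δ − 1.960) = 0.95; then δ − 1.960 = Φ⁻¹(0.95) = 1.645, giving δ = 3.605.
(For δ > 0 the lower-tail rejection region contributes negligibly to power, so the one-term inversion is standard.)
δ = d·√(n/2) ⇒ n = 2(δ/d)² = 2 × (3.605 / 0.67)² = 57.90.
Round up to the next whole unit.

n = 58 per group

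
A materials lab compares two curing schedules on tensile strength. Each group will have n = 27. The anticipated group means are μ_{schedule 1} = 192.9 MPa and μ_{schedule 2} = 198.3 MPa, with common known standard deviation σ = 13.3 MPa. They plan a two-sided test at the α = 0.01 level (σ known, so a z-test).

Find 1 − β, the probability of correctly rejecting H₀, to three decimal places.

Standardized effect: d = |μ_{schedule 1} − μ_{schedule 2}| / σ = |192.9 − 198.3| / 13.3 = 0.4060
Noncentrality parameter: δ = d·√(n/2) = 0.4060 × √(27/2) = 1.4918
Critical value for a two-sided test at α = 0.01: z_{α/2} = 2.576.
Power = Φ(δ − 2.576) + Φ(−δ − 2.576) = Φ(-1.084) + Φ(-4.068) = 0.1392 + 0.0000 = 0.1392.

Power ≈ 0.139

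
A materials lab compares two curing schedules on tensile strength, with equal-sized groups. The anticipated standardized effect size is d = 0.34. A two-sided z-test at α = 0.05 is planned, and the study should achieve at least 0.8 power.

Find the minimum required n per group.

Set Φ(δ − 1.960) = 0.8; then δ − 1.960 = Φ⁻¹(0.8) = 0.842, giving δ = 2.802.
(Ignoring the negligible lower-tail rejection probability gives the usual closed-form inversion.)
δ = d·√(n/2) ⇒ n = 2(δ/d)² = 2 × (2.802 / 0.34)² = 135.79.
Round up to the next whole unit.

n = 136 per group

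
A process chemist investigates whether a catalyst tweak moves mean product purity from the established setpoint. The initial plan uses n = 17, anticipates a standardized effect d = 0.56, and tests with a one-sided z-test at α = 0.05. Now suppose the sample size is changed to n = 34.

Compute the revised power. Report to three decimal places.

Power ≈ 0.947

With n = 34: δ = d·√n = 0.56 × √34 = 3.2653. Critical value z_{0.05} = 1.645.
Revised power = P(Z > 1.645 − δ) = Φ(1.620) = 0.9474.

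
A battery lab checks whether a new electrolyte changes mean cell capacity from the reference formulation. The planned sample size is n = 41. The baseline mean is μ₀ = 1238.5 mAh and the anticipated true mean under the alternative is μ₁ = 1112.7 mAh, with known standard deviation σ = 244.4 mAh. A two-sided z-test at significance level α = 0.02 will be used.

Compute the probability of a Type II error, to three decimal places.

β ≈ 0.166

Standardized effect: d = |μ₁ − μ₀| / σ = |1112.7 − 1238.5| / 244.4 = 0.5147
Noncentrality parameter: δ = d·√n = 0.5147 × √41 = 3.2959
Critical value for a two-sided test at α = 0.02: z_{α/2} = 2.326.
Power = Φ(δ − 2.326) + Φ(−δ − 2.326) = Φ(0.970) + Φ(-5.622) = 0.8339 + 0.0000 = 0.8339.
Type II error: β = 1 − power = 1 − 0.8339 = 0.1661.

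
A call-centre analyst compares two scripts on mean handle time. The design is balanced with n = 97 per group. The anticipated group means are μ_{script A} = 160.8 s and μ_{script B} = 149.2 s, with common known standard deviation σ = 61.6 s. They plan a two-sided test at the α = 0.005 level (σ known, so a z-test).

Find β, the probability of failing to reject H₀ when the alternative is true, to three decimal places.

β ≈ 0.933

Standardized effect: d = |μ_{script A} − μ_{script B}| / σ = |160.8 − 149.2| / 61.6 = 0.1883
Noncentrality parameter: δ = d·√(n/2) = 0.1883 × √(97/2) = 1.3114
Critical value for a two-sided test at α = 0.005: z_{α/2} = 2.807.
Power = Φ(δ − 2.807) + Φ(−δ − 2.807) = Φ(-1.496) + Φ(-4.118) = 0.0674 + 0.0000 = 0.0674.
Type II error: β = 1 − power = 1 − 0.0674 = 0.9326.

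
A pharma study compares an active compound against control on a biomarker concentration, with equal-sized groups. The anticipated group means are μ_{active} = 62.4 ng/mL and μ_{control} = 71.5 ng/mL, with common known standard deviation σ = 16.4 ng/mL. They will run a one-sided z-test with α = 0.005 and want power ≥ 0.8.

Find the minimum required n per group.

Standardized effect: d = |μ_{active} − μ_{control}| / σ = |62.4 − 71.5| / 16.4 = 0.5549
Set Φ(δ − 2.576) = 0.8; then δ − 2.576 = Φ⁻¹(0.8) = 0.842, giving δ = 3.417.
δ = d·√(n/2) ⇒ n = 2(δ/d)² = 2 × (3.417 / 0.5549)² = 75.86.
Rounding up, n = 76 per group.

n = 76 per group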